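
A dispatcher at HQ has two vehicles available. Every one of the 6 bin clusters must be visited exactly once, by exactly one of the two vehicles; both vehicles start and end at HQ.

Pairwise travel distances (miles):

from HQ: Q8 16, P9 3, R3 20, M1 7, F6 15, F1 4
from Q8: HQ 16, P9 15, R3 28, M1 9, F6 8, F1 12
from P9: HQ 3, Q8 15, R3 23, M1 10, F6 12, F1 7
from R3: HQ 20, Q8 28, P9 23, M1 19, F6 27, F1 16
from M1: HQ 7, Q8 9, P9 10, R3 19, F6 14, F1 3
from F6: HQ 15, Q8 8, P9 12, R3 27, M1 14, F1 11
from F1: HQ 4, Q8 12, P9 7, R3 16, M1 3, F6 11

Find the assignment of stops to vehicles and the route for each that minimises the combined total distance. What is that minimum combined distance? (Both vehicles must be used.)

Check every non-empty split of the stops between the two vehicles; for each half take its own optimal tour:
  {Q8} + {P9, R3, M1, F6, F1}: 32 + 68 = 100
  {P9} + {Q8, R3, M1, F6, F1}: 6 + 71 = 77
  {Q8, P9} + {R3, M1, F6, F1}: 34 + 68 = 102
  {R3} + {Q8, P9, M1, F6, F1}: 40 + 39 = 79
  {Q8, R3} + {P9, M1, F6, F1}: 64 + 36 = 100
  {P9, R3} + {Q8, M1, F6, F1}: 46 + 39 = 85
  … (31 splits in total)
Best: vehicle 1 HQ → P9 → HQ = 6; vehicle 2 HQ → R3 → M1 → Q8 → F6 → F1 → HQ = 71; combined 77.

Minimum combined distance: 77 miles.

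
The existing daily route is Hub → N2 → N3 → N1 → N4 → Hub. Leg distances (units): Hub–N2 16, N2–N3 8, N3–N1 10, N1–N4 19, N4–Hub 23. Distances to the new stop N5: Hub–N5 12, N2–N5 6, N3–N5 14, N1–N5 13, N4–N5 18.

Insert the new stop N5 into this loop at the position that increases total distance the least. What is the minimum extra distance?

+2 — insert N5 between Hub and N2.

Insertion cost between consecutive stops i–j is d(i,N5) + d(N5,j) − d(i,j):
  between Hub and N2: 12 + 6 − 16 = 2
  between N2 and N3: 6 + 14 − 8 = 12
  between N3 and N1: 14 + 13 − 10 = 17
  between N1 and N4: 13 + 18 − 19 = 12
  between N4 and Hub: 18 + 12 − 23 = 7
Cheapest insertion is between Hub and N2, adding 2.
New total = 76 + 2 = 78.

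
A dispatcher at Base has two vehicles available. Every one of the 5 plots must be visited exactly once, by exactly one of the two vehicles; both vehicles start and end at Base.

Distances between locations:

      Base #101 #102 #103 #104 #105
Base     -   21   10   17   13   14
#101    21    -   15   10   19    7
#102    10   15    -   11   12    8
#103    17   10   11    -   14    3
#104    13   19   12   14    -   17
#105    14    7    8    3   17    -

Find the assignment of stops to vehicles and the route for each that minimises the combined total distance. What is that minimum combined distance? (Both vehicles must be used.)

There are 2^4 − 1 = 15 ways to divide the 5 stops into two non-empty groups. For each, the best each vehicle can do is its own shortest tour through its group:
  {#101} + {#102, #103, #104, #105}: 42 + 48 = 90
  {#102} + {#101, #103, #104, #105}: 20 + 58 = 78
  {#101, #102} + {#103, #104, #105}: 46 + 44 = 90
  {#103} + {#101, #102, #104, #105}: 34 + 57 = 91
  {#101, #103} + {#102, #104, #105}: 48 + 47 = 95
  {#102, #103} + {#101, #104, #105}: 38 + 53 = 91
  … (15 splits in total)
Best: vehicle 1 Base → #102 → Base = 20; vehicle 2 Base → #101 → #105 → #103 → #104 → Base = 58; combined 78.

78 — the smallest possible combined total.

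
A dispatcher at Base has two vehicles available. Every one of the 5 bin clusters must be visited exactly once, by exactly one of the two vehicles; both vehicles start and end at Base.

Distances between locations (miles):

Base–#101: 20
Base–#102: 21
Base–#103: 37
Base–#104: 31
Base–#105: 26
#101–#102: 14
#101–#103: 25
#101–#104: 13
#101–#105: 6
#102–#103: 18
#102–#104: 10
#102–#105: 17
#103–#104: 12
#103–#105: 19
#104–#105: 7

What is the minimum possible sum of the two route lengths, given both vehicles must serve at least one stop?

124 miles — the smallest possible combined total.

Check every non-empty split of the stops between the two vehicles; for each half take its own optimal tour:
  {#101} + {#102, #103, #104, #105}: 40 + 84 = 124
  {#102} + {#101, #103, #104, #105}: 42 + 82 = 124
  {#101, #102} + {#103, #104, #105}: 55 + 82 = 137
  {#103} + {#101, #102, #104, #105}: 74 + 64 = 138
  {#101, #103} + {#102, #104, #105}: 82 + 64 = 146
  {#102, #103} + {#101, #104, #105}: 76 + 64 = 140
  … (15 splits in total)
Best: vehicle 1 Base → #101 → Base = 40; vehicle 2 Base → #102 → #103 → #104 → #105 → Base = 84; combined 124.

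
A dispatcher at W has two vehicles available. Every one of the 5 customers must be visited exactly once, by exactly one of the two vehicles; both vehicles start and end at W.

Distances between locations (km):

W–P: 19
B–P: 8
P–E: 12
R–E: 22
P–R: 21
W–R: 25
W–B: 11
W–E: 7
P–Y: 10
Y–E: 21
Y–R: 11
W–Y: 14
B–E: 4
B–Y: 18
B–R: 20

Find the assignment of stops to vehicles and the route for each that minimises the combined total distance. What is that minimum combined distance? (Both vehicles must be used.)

79 km — the smallest possible combined total.

Try each way of splitting the stops between the two vehicles (each non-empty) and, for each split, find the best tour for each vehicle:
  {B} + {P, Y, R, E}: 22 + 65 = 87
  {P} + {B, Y, R, E}: 38 + 56 = 94
  {B, P} + {Y, R, E}: 38 + 54 = 92
  {Y} + {B, P, R, E}: 28 + 65 = 93
  {B, Y} + {P, R, E}: 43 + 65 = 108
  {P, Y} + {B, R, E}: 43 + 56 = 99
  … (15 splits in total)
  {B, P, Y, R} + {E}: 65 + 14 = 79  ← best
Best: vehicle 1 W → B → P → Y → R → W = 65; vehicle 2 W → E → W = 14; combined 79.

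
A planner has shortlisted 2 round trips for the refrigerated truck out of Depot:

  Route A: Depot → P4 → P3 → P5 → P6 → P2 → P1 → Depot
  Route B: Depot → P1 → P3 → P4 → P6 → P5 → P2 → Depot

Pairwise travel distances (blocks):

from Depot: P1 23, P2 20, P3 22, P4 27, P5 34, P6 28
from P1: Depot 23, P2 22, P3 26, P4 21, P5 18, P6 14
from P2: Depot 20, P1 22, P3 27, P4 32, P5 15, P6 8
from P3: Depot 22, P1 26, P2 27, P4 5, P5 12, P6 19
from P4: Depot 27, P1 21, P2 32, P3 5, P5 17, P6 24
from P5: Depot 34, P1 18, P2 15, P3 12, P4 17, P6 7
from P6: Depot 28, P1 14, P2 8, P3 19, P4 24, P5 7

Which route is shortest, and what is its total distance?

Route A: 27 + 5 + 12 + 7 + 8 + 22 + 23 = 104
Route B: 23 + 26 + 5 + 24 + 7 + 15 + 20 = 120

104 blocks — Route A is the shortest.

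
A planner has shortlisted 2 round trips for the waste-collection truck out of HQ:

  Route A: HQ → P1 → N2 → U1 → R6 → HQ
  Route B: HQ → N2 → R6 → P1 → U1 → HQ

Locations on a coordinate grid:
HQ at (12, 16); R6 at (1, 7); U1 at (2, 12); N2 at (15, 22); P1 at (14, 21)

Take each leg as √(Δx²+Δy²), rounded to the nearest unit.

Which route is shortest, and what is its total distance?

Route A: 5 + 1 + 16 + 5 + 14 = 41
Route B: 7 + 21 + 19 + 15 + 11 = 73

41 — Route A is the shortest.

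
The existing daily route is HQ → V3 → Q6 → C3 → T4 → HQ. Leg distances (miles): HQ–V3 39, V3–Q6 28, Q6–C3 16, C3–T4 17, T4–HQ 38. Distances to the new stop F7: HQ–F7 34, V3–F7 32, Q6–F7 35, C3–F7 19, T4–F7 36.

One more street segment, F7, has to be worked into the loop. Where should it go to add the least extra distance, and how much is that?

Insertion cost between consecutive stops i–j is d(i,F7) + d(F7,j) − d(i,j):
  between HQ and V3: 34 + 32 − 39 = 27
  between V3 and Q6: 32 + 35 − 28 = 39
  between Q6 and C3: 35 + 19 − 16 = 38
  between C3 and T4: 19 + 36 − 17 = 38
  between T4 and HQ: 36 + 34 − 38 = 32
Cheapest insertion is between HQ and V3, adding 27.
New total = 138 + 27 = 165.

+27 miles — insert F7 between HQ and V3.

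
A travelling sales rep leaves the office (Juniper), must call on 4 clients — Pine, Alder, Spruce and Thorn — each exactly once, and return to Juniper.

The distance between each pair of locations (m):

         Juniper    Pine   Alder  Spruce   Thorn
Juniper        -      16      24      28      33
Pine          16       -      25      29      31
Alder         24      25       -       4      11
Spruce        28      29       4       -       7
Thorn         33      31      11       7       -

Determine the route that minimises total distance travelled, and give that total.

Juniper-Pine-Alder-Spruce-Thorn-Juniper: 16+25+4+7+33 = 85
Juniper-Pine-Alder-Thorn-Spruce-Juniper: 16+25+11+7+28 = 87
Juniper-Pine-Spruce-Alder-Thorn-Juniper: 16+29+4+11+33 = 93
Juniper-Pine-Spruce-Thorn-Alder-Juniper: 16+29+7+11+24 = 87
Juniper-Pine-Thorn-Alder-Spruce-Juniper: 16+31+11+4+28 = 90
Juniper-Pine-Thorn-Spruce-Alder-Juniper: 16+31+7+4+24 = 82
Juniper-Alder-Pine-Spruce-Thorn-Juniper: 24+25+29+7+33 = 118
Juniper-Alder-Pine-Thorn-Spruce-Juniper: 24+25+31+7+28 = 115
Juniper-Alder-Spruce-Pine-Thorn-Juniper: 24+4+29+31+33 = 121
Juniper-Alder-Thorn-Pine-Spruce-Juniper: 24+11+31+29+28 = 123
Juniper-Spruce-Pine-Alder-Thorn-Juniper: 28+29+25+11+33 = 126
Juniper-Spruce-Alder-Pine-Thorn-Juniper: 28+4+25+31+33 = 121
The minimum is 82.
One optimal route: Juniper → Pine → Thorn → Spruce → Alder → Juniper (or its reverse).

Shortest round trip = 82 m.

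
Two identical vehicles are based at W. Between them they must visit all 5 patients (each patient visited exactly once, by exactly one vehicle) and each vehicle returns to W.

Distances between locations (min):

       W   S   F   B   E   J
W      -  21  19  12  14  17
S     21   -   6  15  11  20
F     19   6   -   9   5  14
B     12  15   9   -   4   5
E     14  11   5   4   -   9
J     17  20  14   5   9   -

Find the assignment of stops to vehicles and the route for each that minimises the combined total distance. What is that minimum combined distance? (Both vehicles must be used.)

Minimum combined distance: 80 min.

Check every non-empty split of the stops between the two vehicles; for each half take its own optimal tour:
  {S} + {F, B, E, J}: 42 + 50 = 92
  {F} + {S, B, E, J}: 38 + 58 = 96
  {S, F} + {B, E, J}: 46 + 40 = 86
  {B} + {S, F, E, J}: 24 + 58 = 82
  {S, B} + {F, E, J}: 48 + 50 = 98
  {F, B} + {S, E, J}: 40 + 58 = 98
  … (15 splits in total)
  {S, F, E} + {B, J}: 46 + 34 = 80  ← best
Best: vehicle 1 W → S → F → E → W = 46; vehicle 2 W → B → J → W = 34; combined 80.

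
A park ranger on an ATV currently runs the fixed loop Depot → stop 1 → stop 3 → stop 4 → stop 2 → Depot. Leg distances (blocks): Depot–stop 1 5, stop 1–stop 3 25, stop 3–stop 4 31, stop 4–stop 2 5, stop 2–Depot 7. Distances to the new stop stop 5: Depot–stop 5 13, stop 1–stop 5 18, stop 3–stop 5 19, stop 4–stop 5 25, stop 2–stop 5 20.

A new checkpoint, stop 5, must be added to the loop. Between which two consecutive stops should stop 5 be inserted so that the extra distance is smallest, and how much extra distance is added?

Insertion cost between consecutive stops i–j is d(i,stop 5) + d(stop 5,j) − d(i,j):
  between Depot and stop 1: 13 + 18 − 5 = 26
  between stop 1 and stop 3: 18 + 19 − 25 = 12
  between stop 3 and stop 4: 19 + 25 − 31 = 13
  between stop 4 and stop 2: 25 + 20 − 5 = 40
  between stop 2 and Depot: 20 + 13 − 7 = 26
Cheapest insertion is between stop 1 and stop 3, adding 12.
New total = 73 + 12 = 85.

Minimum extra distance: 12 blocks, inserting stop 5 between stop 1 and stop 3.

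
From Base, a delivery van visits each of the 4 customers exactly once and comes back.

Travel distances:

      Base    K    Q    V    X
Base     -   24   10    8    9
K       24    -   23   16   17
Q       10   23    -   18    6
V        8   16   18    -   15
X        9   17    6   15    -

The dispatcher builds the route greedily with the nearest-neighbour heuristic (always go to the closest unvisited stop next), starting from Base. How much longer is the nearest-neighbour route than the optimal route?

19 longer than the optimal tour.

Base: V=8, X=9, Q=10, K=24 ⇒ V
V: X=15, K=16, Q=18 ⇒ X
X: Q=6, K=17 ⇒ Q
Q: K=23 ⇒ K
NN route Base → V → X → Q → K → Base costs 76.
Optimal: Base → Q → X → K → V → Base costs 57 (by enumerating all 12 distinct tours).
Excess = 76 − 57 = 19.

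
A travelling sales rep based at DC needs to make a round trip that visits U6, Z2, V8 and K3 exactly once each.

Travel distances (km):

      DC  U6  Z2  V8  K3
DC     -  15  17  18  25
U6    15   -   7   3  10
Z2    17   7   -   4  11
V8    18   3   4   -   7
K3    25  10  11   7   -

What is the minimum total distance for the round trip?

With 4 stops there are 4!/2 = 12 distinct round trips (a route and its reverse cost the same).
DC - U6 - Z2 - V8 - K3 - DC: 15+7+4+7+25 = 58
DC - U6 - Z2 - K3 - V8 - DC: 15+7+11+7+18 = 58
DC - U6 - V8 - Z2 - K3 - DC: 15+3+4+11+25 = 58
DC - U6 - V8 - K3 - Z2 - DC: 15+3+7+11+17 = 53
DC - U6 - K3 - Z2 - V8 - DC: 15+10+11+4+18 = 58
DC - U6 - K3 - V8 - Z2 - DC: 15+10+7+4+17 = 53
DC - Z2 - U6 - V8 - K3 - DC: 17+7+3+7+25 = 59
DC - Z2 - U6 - K3 - V8 - DC: 17+7+10+7+18 = 59
DC - Z2 - V8 - U6 - K3 - DC: 17+4+3+10+25 = 59
DC - Z2 - K3 - U6 - V8 - DC: 17+11+10+3+18 = 59
DC - V8 - U6 - Z2 - K3 - DC: 18+3+7+11+25 = 64
DC - V8 - Z2 - U6 - K3 - DC: 18+4+7+10+25 = 64
The minimum is 53.
One optimal route: DC → U6 → V8 → K3 → Z2 → DC (or its reverse).

Minimum total distance: 53 km.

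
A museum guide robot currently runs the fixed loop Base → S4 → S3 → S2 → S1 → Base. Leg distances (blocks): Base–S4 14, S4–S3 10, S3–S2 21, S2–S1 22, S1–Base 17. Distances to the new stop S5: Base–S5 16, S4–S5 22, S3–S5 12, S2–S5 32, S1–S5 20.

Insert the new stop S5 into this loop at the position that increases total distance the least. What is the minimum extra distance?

Insertion cost between consecutive stops i–j is d(i,S5) + d(S5,j) − d(i,j):
  between Base and S4: 16 + 22 − 14 = 24
  between S4 and S3: 22 + 12 − 10 = 24
  between S3 and S2: 12 + 32 − 21 = 23
  between S2 and S1: 32 + 20 − 22 = 30
  between S1 and Base: 20 + 16 − 17 = 19
Cheapest insertion is between S1 and Base, adding 19.
New total = 84 + 19 = 103.

Adding 19 blocks by placing S5 on the S1–Base leg.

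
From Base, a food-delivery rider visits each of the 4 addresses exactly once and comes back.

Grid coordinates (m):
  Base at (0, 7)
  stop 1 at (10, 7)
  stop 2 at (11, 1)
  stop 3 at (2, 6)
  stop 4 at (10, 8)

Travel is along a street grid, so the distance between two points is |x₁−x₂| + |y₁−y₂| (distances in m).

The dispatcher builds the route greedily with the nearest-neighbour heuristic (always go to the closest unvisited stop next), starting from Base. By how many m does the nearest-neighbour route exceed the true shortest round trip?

From Base: stop 3=3, stop 1=10, stop 4=11, stop 2=17 → choose stop 3 (3).
From stop 3: stop 1=9, stop 4=10, stop 2=14 → choose stop 1 (9).
From stop 1: stop 4=1, stop 2=7 → choose stop 4 (1).
From stop 4: stop 2=8 → choose stop 2 (8).
NN route Base → stop 3 → stop 1 → stop 4 → stop 2 → Base costs 38.
Optimal: Base → stop 1 → stop 4 → stop 2 → stop 3 → Base costs 36 (by enumerating all 12 distinct tours).
Excess = 38 − 36 = 2.

Excess over optimum: 2 m.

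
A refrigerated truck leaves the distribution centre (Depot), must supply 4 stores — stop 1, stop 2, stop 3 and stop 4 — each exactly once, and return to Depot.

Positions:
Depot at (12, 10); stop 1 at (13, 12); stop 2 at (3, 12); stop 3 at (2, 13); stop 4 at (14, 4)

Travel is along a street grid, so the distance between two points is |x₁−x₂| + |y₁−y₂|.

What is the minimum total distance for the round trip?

With 4 stops there are 4!/2 = 12 distinct round trips (a route and its reverse cost the same).
Depot→stop 1→stop 2→stop 3→stop 4→Depot: 3+10+2+21+8 = 44
Depot→stop 1→stop 2→stop 4→stop 3→Depot: 3+10+19+21+13 = 66
Depot→stop 1→stop 3→stop 2→stop 4→Depot: 3+12+2+19+8 = 44
Depot→stop 1→stop 3→stop 4→stop 2→Depot: 3+12+21+19+11 = 66
Depot→stop 1→stop 4→stop 2→stop 3→Depot: 3+9+19+2+13 = 46
Depot→stop 1→stop 4→stop 3→stop 2→Depot: 3+9+21+2+11 = 46
Depot→stop 2→stop 1→stop 3→stop 4→Depot: 11+10+12+21+8 = 62
Depot→stop 2→stop 1→stop 4→stop 3→Depot: 11+10+9+21+13 = 64
Depot→stop 2→stop 3→stop 1→stop 4→Depot: 11+2+12+9+8 = 42
Depot→stop 2→stop 4→stop 1→stop 3→Depot: 11+19+9+12+13 = 64
Depot→stop 3→stop 1→stop 2→stop 4→Depot: 13+12+10+19+8 = 62
Depot→stop 3→stop 2→stop 1→stop 4→Depot: 13+2+10+9+8 = 42
The minimum is 42.
One optimal route: Depot → stop 2 → stop 3 → stop 1 → stop 4 → Depot (or its reverse).

Shortest round trip = 42.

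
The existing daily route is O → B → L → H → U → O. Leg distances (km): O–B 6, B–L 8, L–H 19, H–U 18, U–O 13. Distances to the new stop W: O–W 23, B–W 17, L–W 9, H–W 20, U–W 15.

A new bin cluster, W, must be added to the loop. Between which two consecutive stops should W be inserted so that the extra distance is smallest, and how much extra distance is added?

Insertion cost between consecutive stops i–j is d(i,W) + d(W,j) − d(i,j):
  between O and B: 23 + 17 − 6 = 34
  between B and L: 17 + 9 − 8 = 18
  between L and H: 9 + 20 − 19 = 10
  between H and U: 20 + 15 − 18 = 17
  between U and O: 15 + 23 − 13 = 25
Cheapest insertion is between L and H, adding 10.
New total = 64 + 10 = 74.

Adding 10 km by placing W on the L–H leg.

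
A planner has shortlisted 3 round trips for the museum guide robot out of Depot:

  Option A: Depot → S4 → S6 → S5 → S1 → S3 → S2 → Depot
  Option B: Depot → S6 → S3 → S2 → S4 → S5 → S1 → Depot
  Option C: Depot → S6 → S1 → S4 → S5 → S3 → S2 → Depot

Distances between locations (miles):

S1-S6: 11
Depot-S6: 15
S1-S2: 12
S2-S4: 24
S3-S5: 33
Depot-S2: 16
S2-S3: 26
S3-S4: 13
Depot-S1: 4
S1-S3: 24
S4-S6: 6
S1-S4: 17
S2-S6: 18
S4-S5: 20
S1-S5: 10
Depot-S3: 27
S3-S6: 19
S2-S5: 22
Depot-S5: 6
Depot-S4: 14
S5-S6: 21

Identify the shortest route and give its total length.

117 miles — Option A is the shortest.

Option A: 14 + 6 + 21 + 10 + 24 + 26 + 16 = 117
Option B: 15 + 19 + 26 + 24 + 20 + 10 + 4 = 118
Option C: 15 + 11 + 17 + 20 + 33 + 26 + 16 = 138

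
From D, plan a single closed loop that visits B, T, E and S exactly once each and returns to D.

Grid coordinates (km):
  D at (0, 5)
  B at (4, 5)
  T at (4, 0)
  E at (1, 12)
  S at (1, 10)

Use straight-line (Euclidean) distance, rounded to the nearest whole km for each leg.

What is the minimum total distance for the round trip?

With 4 stops there are 4!/2 = 12 distinct round trips (a route and its reverse cost the same).
D→B→T→E→S→D: 4+5+12+2+5 = 28
D→B→T→S→E→D: 4+5+10+2+7 = 28
D→B→E→T→S→D: 4+8+12+10+5 = 39
D→B→E→S→T→D: 4+8+2+10+6 = 30
D→B→S→T→E→D: 4+6+10+12+7 = 39
D→B→S→E→T→D: 4+6+2+12+6 = 30
D→T→B→E→S→D: 6+5+8+2+5 = 26
D→T→B→S→E→D: 6+5+6+2+7 = 26
D→T→E→B→S→D: 6+12+8+6+5 = 37
D→T→S→B→E→D: 6+10+6+8+7 = 37
D→E→B→T→S→D: 7+8+5+10+5 = 35
D→E→T→B→S→D: 7+12+5+6+5 = 35
The minimum is 26.
One optimal route: D → T → B → E → S → D (or its reverse).

26 km — the shortest possible round trip.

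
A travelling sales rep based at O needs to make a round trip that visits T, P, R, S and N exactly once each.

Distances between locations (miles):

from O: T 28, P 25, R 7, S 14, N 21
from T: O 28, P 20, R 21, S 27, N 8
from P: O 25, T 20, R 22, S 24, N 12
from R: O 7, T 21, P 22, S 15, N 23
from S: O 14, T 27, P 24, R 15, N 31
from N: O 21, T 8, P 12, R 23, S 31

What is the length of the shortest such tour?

86 miles — the shortest possible round trip.

With 5 stops there are 5!/2 = 60 distinct round trips (a route and its reverse cost the same).
O → T → P → R → S → N → O: 28+20+22+15+31+21 = 137
O → T → P → R → N → S → O: 28+20+22+23+31+14 = 138
O → T → P → S → R → N → O: 28+20+24+15+23+21 = 131
O → T → P → S → N → R → O: 28+20+24+31+23+7 = 133
O → T → P → N → R → S → O: 28+20+12+23+15+14 = 112
O → T → P → N → S → R → O: 28+20+12+31+15+7 = 113
O → T → R → P → S → N → O: 28+21+22+24+31+21 = 147
O → T → R → P → N → S → O: 28+21+22+12+31+14 = 128
O → T → R → S → P → N → O: 28+21+15+24+12+21 = 121
O → T → R → S → N → P → O: 28+21+15+31+12+25 = 132
O → T → R → N → P → S → O: 28+21+23+12+24+14 = 122
O → T → R → N → S → P → O: 28+21+23+31+24+25 = 152
O → T → S → P → R → N → O: 28+27+24+22+23+21 = 145
O → T → S → P → N → R → O: 28+27+24+12+23+7 = 121
… (46 more)
O → R → T → N → P → S → O: 7+21+8+12+24+14 = 86  ← best
The minimum is 86.
One optimal route: O → R → T → N → P → S → O (or its reverse).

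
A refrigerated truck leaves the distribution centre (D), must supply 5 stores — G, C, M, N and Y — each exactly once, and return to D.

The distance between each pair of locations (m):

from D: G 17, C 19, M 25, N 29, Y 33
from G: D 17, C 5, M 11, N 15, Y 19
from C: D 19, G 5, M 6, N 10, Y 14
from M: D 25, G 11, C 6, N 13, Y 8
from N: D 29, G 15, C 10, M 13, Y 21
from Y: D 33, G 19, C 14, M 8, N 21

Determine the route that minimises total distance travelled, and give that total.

86 m — the shortest possible round trip.

There are 60 distinct closed tours to check (reversals are equivalent).
D - G - C - M - N - Y - D: 17+5+6+13+21+33 = 95
D - G - C - M - Y - N - D: 17+5+6+8+21+29 = 86
D - G - C - N - M - Y - D: 17+5+10+13+8+33 = 86
D - G - C - N - Y - M - D: 17+5+10+21+8+25 = 86
D - G - C - Y - M - N - D: 17+5+14+8+13+29 = 86
D - G - C - Y - N - M - D: 17+5+14+21+13+25 = 95
D - G - M - C - N - Y - D: 17+11+6+10+21+33 = 98
D - G - M - C - Y - N - D: 17+11+6+14+21+29 = 98
D - G - M - N - C - Y - D: 17+11+13+10+14+33 = 98
D - G - M - N - Y - C - D: 17+11+13+21+14+19 = 95
D - G - M - Y - C - N - D: 17+11+8+14+10+29 = 89
D - G - M - Y - N - C - D: 17+11+8+21+10+19 = 86
D - G - N - C - M - Y - D: 17+15+10+6+8+33 = 89
D - G - N - C - Y - M - D: 17+15+10+14+8+25 = 89
… (46 more)
The minimum is 86.
One optimal route: D → G → C → M → Y → N → D (or its reverse).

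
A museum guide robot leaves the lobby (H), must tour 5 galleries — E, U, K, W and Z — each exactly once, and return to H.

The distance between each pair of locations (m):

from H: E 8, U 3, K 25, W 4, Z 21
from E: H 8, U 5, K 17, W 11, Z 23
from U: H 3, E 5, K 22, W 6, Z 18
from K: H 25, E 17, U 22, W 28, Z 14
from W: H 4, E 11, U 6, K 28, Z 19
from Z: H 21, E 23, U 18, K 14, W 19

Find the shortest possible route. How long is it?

Shortest round trip = 62 m.

H - E - U - K - W - Z - H: 8+5+22+28+19+21 = 103
H - E - U - K - Z - W - H: 8+5+22+14+19+4 = 72
H - E - U - W - K - Z - H: 8+5+6+28+14+21 = 82
H - E - U - W - Z - K - H: 8+5+6+19+14+25 = 77
H - E - U - Z - K - W - H: 8+5+18+14+28+4 = 77
H - E - U - Z - W - K - H: 8+5+18+19+28+25 = 103
H - E - K - U - W - Z - H: 8+17+22+6+19+21 = 93
H - E - K - U - Z - W - H: 8+17+22+18+19+4 = 88
H - E - K - W - U - Z - H: 8+17+28+6+18+21 = 98
H - E - K - W - Z - U - H: 8+17+28+19+18+3 = 93
H - E - K - Z - U - W - H: 8+17+14+18+6+4 = 67
H - E - K - Z - W - U - H: 8+17+14+19+6+3 = 67
H - E - W - U - K - Z - H: 8+11+6+22+14+21 = 82
H - E - W - U - Z - K - H: 8+11+6+18+14+25 = 82
… (46 more)
H - U - E - K - Z - W - H: 3+5+17+14+19+4 = 62  ← best
The minimum is 62.
One optimal route: H → U → E → K → Z → W → H (or its reverse).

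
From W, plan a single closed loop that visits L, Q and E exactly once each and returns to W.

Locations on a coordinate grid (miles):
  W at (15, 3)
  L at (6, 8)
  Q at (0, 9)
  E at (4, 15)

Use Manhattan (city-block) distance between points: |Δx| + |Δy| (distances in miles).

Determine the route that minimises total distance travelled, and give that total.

Shortest round trip = 54 miles.

There are 3 distinct closed tours to check (reversals are equivalent).
W → L → Q → E → W: 14+7+10+23 = 54
W → L → E → Q → W: 14+9+10+21 = 54
W → Q → L → E → W: 21+7+9+23 = 60
The minimum is 54.
One optimal route: W → L → Q → E → W (or its reverse).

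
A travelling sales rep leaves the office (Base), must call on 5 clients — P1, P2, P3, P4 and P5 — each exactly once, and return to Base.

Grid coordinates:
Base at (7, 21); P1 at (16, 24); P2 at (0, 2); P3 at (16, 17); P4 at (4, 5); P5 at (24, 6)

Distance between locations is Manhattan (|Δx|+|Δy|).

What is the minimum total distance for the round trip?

Minimum total distance: 92.

With 5 stops there are 5!/2 = 60 distinct round trips (a route and its reverse cost the same).
Base-P1-P2-P3-P4-P5-Base: 12+38+31+24+21+32 = 158
Base-P1-P2-P3-P5-P4-Base: 12+38+31+19+21+19 = 140
Base-P1-P2-P4-P3-P5-Base: 12+38+7+24+19+32 = 132
Base-P1-P2-P4-P5-P3-Base: 12+38+7+21+19+13 = 110
Base-P1-P2-P5-P3-P4-Base: 12+38+28+19+24+19 = 140
Base-P1-P2-P5-P4-P3-Base: 12+38+28+21+24+13 = 136
Base-P1-P3-P2-P4-P5-Base: 12+7+31+7+21+32 = 110
Base-P1-P3-P2-P5-P4-Base: 12+7+31+28+21+19 = 118
Base-P1-P3-P4-P2-P5-Base: 12+7+24+7+28+32 = 110
Base-P1-P3-P4-P5-P2-Base: 12+7+24+21+28+26 = 118
Base-P1-P3-P5-P2-P4-Base: 12+7+19+28+7+19 = 92
Base-P1-P3-P5-P4-P2-Base: 12+7+19+21+7+26 = 92
Base-P1-P4-P2-P3-P5-Base: 12+31+7+31+19+32 = 132
Base-P1-P4-P2-P5-P3-Base: 12+31+7+28+19+13 = 110
… (46 more)
The minimum is 92.
One optimal route: Base → P1 → P3 → P5 → P2 → P4 → Base (or its reverse).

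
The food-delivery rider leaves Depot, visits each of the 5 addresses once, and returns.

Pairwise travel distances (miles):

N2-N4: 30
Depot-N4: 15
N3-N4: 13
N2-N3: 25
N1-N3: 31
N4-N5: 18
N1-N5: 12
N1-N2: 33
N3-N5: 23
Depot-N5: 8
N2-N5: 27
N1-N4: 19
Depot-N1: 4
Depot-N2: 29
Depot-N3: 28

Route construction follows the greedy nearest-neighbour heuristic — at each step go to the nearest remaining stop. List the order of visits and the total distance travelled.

101 miles along Depot → N1 → N5 → N4 → N3 → N2 → Depot.

At Depot the remaining stops are N1 4, N5 8, N4 15, N3 28, N2 29; go to N1.
At N1 the remaining stops are N5 12, N4 19, N3 31, N2 33; go to N5.
At N5 the remaining stops are N4 18, N3 23, N2 27; go to N4.
At N4 the remaining stops are N3 13, N2 30; go to N3.
At N3 the remaining stops are N2 25; go to N2.
Return N2→Depot: 29.
Total = 4 + 12 + 18 + 13 + 25 + 29 = 101.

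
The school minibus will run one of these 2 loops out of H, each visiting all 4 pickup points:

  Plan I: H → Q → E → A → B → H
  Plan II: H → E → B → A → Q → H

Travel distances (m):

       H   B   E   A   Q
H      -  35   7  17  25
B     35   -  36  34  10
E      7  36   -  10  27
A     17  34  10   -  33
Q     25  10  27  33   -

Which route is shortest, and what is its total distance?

Plan I: 25 + 27 + 10 + 34 + 35 = 131
Plan II: 7 + 36 + 34 + 33 + 25 = 135

131 m — Plan I is the shortest.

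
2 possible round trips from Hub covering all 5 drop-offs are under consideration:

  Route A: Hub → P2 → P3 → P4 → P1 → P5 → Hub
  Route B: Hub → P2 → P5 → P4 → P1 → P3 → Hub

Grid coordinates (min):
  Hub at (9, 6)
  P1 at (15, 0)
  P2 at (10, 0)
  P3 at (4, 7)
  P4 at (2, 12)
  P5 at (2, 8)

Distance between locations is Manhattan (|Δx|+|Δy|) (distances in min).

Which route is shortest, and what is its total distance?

76 min — Route B is the shortest.

Route A: 7 + 13 + 7 + 25 + 21 + 9 = 82
Route B: 7 + 16 + 4 + 25 + 18 + 6 = 76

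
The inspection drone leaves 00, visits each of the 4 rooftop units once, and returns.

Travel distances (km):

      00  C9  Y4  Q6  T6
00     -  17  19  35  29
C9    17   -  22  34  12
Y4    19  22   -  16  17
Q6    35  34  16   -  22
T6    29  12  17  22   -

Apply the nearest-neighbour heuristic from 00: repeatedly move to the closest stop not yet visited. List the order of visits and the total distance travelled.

Nearest-neighbour total = 97 km; route 00 → C9 → T6 → Y4 → Q6 → 00.

From 00: distances to unvisited — C9=17, Y4=19, T6=29, Q6=35. Nearest is C9 (17).
From C9: distances to unvisited — T6=12, Y4=22, Q6=34. Nearest is T6 (12).
From T6: distances to unvisited — Y4=17, Q6=22. Nearest is Y4 (17).
From Y4: distances to unvisited — Q6=16. Nearest is Q6 (16).
Return Q6→00: 35.
Total = 17 + 12 + 17 + 16 + 35 = 97.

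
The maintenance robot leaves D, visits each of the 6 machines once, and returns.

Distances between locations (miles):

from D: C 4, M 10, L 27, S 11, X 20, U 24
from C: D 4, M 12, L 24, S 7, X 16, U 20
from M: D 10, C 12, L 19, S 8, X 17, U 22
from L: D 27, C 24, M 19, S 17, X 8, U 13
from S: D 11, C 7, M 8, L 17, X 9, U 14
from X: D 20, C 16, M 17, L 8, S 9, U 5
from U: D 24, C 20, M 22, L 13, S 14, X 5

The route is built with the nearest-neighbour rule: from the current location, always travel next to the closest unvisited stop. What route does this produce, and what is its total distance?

Nearest-neighbour total = 81 miles; route D → C → S → M → X → U → L → D.

From D: distances to unvisited — C=4, M=10, S=11, X=20, U=24, L=27. Nearest is C (4).
From C: distances to unvisited — S=7, M=12, X=16, U=20, L=24. Nearest is S (7).
From S: distances to unvisited — M=8, X=9, U=14, L=17. Nearest is M (8).
From M: distances to unvisited — X=17, L=19, U=22. Nearest is X (17).
From X: distances to unvisited — U=5, L=8. Nearest is U (5).
From U: distances to unvisited — L=13. Nearest is L (13).
Return L→D: 27.
Total = 4 + 7 + 8 + 17 + 5 + 13 + 27 = 81.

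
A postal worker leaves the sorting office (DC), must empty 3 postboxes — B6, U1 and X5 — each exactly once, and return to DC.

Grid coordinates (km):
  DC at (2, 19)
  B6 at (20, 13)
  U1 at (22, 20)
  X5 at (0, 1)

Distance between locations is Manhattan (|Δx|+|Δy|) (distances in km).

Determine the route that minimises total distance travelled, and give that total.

Shortest round trip = 82 km.

There are 3 distinct closed tours to check (reversals are equivalent).
DC-B6-U1-X5-DC: 24+9+41+20 = 94
DC-B6-X5-U1-DC: 24+32+41+21 = 118
DC-U1-B6-X5-DC: 21+9+32+20 = 82
The minimum is 82.
One optimal route: DC → U1 → B6 → X5 → DC (or its reverse).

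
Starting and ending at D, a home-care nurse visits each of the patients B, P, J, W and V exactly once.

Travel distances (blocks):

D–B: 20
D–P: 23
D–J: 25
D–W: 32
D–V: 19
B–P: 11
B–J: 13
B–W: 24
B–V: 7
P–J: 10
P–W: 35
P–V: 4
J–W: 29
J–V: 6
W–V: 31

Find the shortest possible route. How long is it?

There are 60 distinct closed tours to check (reversals are equivalent).
D→B→P→J→W→V→D: 20+11+10+29+31+19 = 120
D→B→P→J→V→W→D: 20+11+10+6+31+32 = 110
D→B→P→W→J→V→D: 20+11+35+29+6+19 = 120
D→B→P→W→V→J→D: 20+11+35+31+6+25 = 128
D→B→P→V→J→W→D: 20+11+4+6+29+32 = 102
D→B→P→V→W→J→D: 20+11+4+31+29+25 = 120
D→B→J→P→W→V→D: 20+13+10+35+31+19 = 128
D→B→J→P→V→W→D: 20+13+10+4+31+32 = 110
D→B→J→W→P→V→D: 20+13+29+35+4+19 = 120
D→B→J→W→V→P→D: 20+13+29+31+4+23 = 120
D→B→J→V→P→W→D: 20+13+6+4+35+32 = 110
D→B→J→V→W→P→D: 20+13+6+31+35+23 = 128
D→B→W→P→J→V→D: 20+24+35+10+6+19 = 114
D→B→W→P→V→J→D: 20+24+35+4+6+25 = 114
… (46 more)
The minimum is 102.
One optimal route: D → B → P → V → J → W → D (or its reverse).

Minimum total distance: 102 blocks.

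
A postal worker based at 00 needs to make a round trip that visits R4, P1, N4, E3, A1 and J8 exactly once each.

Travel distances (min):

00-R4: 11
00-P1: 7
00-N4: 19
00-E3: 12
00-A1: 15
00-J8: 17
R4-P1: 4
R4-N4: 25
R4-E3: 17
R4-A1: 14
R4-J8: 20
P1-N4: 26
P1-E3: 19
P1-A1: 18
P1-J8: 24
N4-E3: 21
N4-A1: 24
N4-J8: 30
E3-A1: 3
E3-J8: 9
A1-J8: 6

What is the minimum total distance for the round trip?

80 min — the shortest possible round trip.

With 6 stops there are 6!/2 = 360 distinct round trips (a route and its reverse cost the same).
00 → R4 → P1 → N4 → E3 → A1 → J8 → 00: 11+4+26+21+3+6+17 = 88
00 → R4 → P1 → N4 → E3 → J8 → A1 → 00: 11+4+26+21+9+6+15 = 92
00 → R4 → P1 → N4 → A1 → E3 → J8 → 00: 11+4+26+24+3+9+17 = 94
00 → R4 → P1 → N4 → A1 → J8 → E3 → 00: 11+4+26+24+6+9+12 = 92
00 → R4 → P1 → N4 → J8 → E3 → A1 → 00: 11+4+26+30+9+3+15 = 98
00 → R4 → P1 → N4 → J8 → A1 → E3 → 00: 11+4+26+30+6+3+12 = 92
00 → R4 → P1 → E3 → N4 → A1 → J8 → 00: 11+4+19+21+24+6+17 = 102
00 → R4 → P1 → E3 → N4 → J8 → A1 → 00: 11+4+19+21+30+6+15 = 106
… (352 more)
00 → P1 → R4 → A1 → J8 → E3 → N4 → 00: 7+4+14+6+9+21+19 = 80  ← best
The minimum is 80.
One optimal route: 00 → P1 → R4 → A1 → J8 → E3 → N4 → 00 (or its reverse).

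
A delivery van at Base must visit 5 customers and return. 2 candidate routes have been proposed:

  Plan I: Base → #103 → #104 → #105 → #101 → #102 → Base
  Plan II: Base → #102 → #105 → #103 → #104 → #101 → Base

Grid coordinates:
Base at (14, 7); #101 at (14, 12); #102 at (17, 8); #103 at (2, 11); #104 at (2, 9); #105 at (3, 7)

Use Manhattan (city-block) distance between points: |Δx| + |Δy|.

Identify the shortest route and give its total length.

Shortest is Plan II, total 46.

Plan I: 16 + 2 + 3 + 16 + 7 + 4 = 48
Plan II: 4 + 15 + 5 + 2 + 15 + 5 = 46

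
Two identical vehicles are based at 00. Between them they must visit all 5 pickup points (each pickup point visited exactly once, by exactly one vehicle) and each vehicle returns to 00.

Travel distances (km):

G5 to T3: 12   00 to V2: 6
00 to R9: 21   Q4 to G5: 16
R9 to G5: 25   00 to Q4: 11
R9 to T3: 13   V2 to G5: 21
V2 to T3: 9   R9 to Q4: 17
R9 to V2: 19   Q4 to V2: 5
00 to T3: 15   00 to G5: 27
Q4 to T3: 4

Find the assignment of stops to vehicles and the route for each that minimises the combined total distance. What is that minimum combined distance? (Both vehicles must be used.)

There are 2^4 − 1 = 15 ways to divide the 5 stops into two non-empty groups. For each, the best each vehicle can do is its own shortest tour through its group:
  {R9} + {Q4, V2, G5, T3}: 42 + 54 = 96
  {Q4} + {R9, V2, G5, T3}: 22 + 73 = 95
  {R9, Q4} + {V2, G5, T3}: 49 + 54 = 103
  {V2} + {R9, Q4, G5, T3}: 12 + 73 = 85
  {R9, V2} + {Q4, G5, T3}: 46 + 54 = 100
  {Q4, V2} + {R9, G5, T3}: 22 + 73 = 95
  … (15 splits in total)
Best: vehicle 1 00 → V2 → 00 = 12; vehicle 2 00 → R9 → G5 → T3 → Q4 → 00 = 73; combined 85.

85 km — the smallest possible combined total.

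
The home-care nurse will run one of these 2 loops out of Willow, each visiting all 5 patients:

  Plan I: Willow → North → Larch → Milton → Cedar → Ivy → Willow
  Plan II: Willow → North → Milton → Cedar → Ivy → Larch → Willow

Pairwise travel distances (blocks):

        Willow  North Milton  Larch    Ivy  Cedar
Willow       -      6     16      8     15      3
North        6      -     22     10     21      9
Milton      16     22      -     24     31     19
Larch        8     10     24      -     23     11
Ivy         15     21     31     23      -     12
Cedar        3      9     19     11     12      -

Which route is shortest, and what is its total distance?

Plan I: 6 + 10 + 24 + 19 + 12 + 15 = 86
Plan II: 6 + 22 + 19 + 12 + 23 + 8 = 90

86 blocks — Plan I is the shortest.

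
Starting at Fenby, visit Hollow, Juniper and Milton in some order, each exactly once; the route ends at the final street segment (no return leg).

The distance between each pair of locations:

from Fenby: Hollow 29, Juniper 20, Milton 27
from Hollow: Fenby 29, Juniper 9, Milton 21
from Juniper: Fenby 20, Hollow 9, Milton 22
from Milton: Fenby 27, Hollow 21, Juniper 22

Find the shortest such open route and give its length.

Minimum one-way distance = 50.

There are 3! = 6 possible orderings.
Fenby → Hollow → Juniper → Milton: 29+9+22 = 60
Fenby → Hollow → Milton → Juniper: 29+21+22 = 72
Fenby → Juniper → Hollow → Milton: 20+9+21 = 50
Fenby → Juniper → Milton → Hollow: 20+22+21 = 63
Fenby → Milton → Hollow → Juniper: 27+21+9 = 57
Fenby → Milton → Juniper → Hollow: 27+22+9 = 58
The minimum is 50.
One shortest path: Fenby → Juniper → Hollow → Milton.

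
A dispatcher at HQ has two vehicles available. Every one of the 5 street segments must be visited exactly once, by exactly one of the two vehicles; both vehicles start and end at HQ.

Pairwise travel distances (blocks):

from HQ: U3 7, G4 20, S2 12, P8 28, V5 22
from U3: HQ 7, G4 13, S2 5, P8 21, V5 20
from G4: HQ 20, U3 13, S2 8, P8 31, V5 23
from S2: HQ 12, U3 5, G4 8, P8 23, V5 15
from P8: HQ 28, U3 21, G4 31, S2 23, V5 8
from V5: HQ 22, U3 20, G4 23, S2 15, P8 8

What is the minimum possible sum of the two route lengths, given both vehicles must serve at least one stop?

Minimum combined distance: 93 blocks.

Check every non-empty split of the stops between the two vehicles; for each half take its own optimal tour:
  {U3} + {G4, S2, P8, V5}: 14 + 79 = 93
  {G4} + {U3, S2, P8, V5}: 40 + 63 = 103
  {U3, G4} + {S2, P8, V5}: 40 + 63 = 103
  {S2} + {U3, G4, P8, V5}: 24 + 79 = 103
  {U3, S2} + {G4, P8, V5}: 24 + 79 = 103
  {G4, S2} + {U3, P8, V5}: 40 + 58 = 98
  … (15 splits in total)
Best: vehicle 1 HQ → U3 → HQ = 14; vehicle 2 HQ → G4 → S2 → V5 → P8 → HQ = 79; combined 93.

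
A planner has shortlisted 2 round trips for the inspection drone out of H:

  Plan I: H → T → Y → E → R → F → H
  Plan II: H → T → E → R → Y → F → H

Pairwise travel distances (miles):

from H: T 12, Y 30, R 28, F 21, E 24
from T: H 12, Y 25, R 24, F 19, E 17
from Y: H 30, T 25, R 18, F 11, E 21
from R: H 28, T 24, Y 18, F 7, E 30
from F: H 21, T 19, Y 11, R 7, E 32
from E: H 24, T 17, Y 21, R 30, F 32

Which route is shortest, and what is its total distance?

Plan I: 12 + 25 + 21 + 30 + 7 + 21 = 116
Plan II: 12 + 17 + 30 + 18 + 11 + 21 = 109

109 miles — Plan II is the shortest.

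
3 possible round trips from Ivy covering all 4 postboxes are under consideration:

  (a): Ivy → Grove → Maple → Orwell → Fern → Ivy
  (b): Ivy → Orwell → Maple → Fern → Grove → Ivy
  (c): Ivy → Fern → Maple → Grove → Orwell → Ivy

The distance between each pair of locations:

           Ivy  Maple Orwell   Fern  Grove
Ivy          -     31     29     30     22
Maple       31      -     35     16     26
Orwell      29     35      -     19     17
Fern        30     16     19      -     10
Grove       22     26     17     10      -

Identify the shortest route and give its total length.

Shortest is (b), total 112.

(a): 22 + 26 + 35 + 19 + 30 = 132
(b): 29 + 35 + 16 + 10 + 22 = 112
(c): 30 + 16 + 26 + 17 + 29 = 118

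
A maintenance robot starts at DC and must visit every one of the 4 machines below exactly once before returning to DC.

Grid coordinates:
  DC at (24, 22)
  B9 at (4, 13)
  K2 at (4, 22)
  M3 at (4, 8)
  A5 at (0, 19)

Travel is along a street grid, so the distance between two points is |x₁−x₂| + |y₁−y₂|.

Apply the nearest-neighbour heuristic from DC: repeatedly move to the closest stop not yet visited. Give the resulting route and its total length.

Nearest-neighbour total = 76; route DC → K2 → A5 → B9 → M3 → DC.

DC → [K2:20 / A5:27 / B9:29 / M3:34] → K2 (20)
K2 → [A5:7 / B9:9 / M3:14] → A5 (7)
A5 → [B9:10 / M3:15] → B9 (10)
B9 → [M3:5] → M3 (5)
Return M3→DC: 34.
Total = 20 + 7 + 10 + 5 + 34 = 76.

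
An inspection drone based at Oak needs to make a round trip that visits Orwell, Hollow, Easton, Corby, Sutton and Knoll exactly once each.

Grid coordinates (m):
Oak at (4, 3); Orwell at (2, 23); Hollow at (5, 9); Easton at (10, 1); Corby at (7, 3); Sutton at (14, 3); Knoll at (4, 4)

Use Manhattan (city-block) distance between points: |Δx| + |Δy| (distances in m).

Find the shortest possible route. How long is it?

68 m — the shortest possible round trip.

There are 360 distinct closed tours to check (reversals are equivalent).
Oak → Orwell → Hollow → Easton → Corby → Sutton → Knoll → Oak: 22+17+13+5+7+11+1 = 76
Oak → Orwell → Hollow → Easton → Corby → Knoll → Sutton → Oak: 22+17+13+5+4+11+10 = 82
Oak → Orwell → Hollow → Easton → Sutton → Corby → Knoll → Oak: 22+17+13+6+7+4+1 = 70
Oak → Orwell → Hollow → Easton → Sutton → Knoll → Corby → Oak: 22+17+13+6+11+4+3 = 76
Oak → Orwell → Hollow → Easton → Knoll → Corby → Sutton → Oak: 22+17+13+9+4+7+10 = 82
Oak → Orwell → Hollow → Easton → Knoll → Sutton → Corby → Oak: 22+17+13+9+11+7+3 = 82
Oak → Orwell → Hollow → Corby → Easton → Sutton → Knoll → Oak: 22+17+8+5+6+11+1 = 70
Oak → Orwell → Hollow → Corby → Easton → Knoll → Sutton → Oak: 22+17+8+5+9+11+10 = 82
… (352 more)
Oak → Easton → Sutton → Corby → Hollow → Orwell → Knoll → Oak: 8+6+7+8+17+21+1 = 68  ← best
The minimum is 68.
One optimal route: Oak → Easton → Sutton → Corby → Hollow → Orwell → Knoll → Oak (or its reverse).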